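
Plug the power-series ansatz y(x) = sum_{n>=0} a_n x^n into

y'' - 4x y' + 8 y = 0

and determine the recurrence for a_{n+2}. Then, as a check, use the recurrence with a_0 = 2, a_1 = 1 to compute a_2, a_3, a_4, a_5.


Substitute y = sum_n a_n x^n.
y''(x) has coefficient (n+2)(n+1) a_{n+2} at x^n;
-4 x y'(x) has coefficient -4 n a_n at x^n (shift);
8 y(x) has coefficient 8 a_n at x^n.
Matching x^n: (n+2)(n+1) a_{n+2} + (-4n + 8) a_n = 0.
Thus a_{n+2} = (4n - 8) / ((n+1)(n+2)) * a_n.

Check with a_0 = 2, a_1 = 1 (apply the recurrence for n = 0, 1, 2, 3): a_0 = 2, a_1 = 1, a_2 = -8, a_3 = -2/3, a_4 = 0, a_5 = -2/15.

a_(n+2) = (4n - 8) / ((n+1)(n+2)) * a_n; check: a_0 = 2, a_1 = 1, a_2 = -8, a_3 = -2/3, a_4 = 0, a_5 = -2/15


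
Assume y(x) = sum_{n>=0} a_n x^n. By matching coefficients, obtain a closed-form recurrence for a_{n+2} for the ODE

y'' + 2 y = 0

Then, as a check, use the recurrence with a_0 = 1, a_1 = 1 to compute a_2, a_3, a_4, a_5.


Substitute y = sum_n a_n x^n into y'' + (const) y = 0.
y''(x) = sum_{n>=0} (n+2)(n+1) a_{n+2} x^n.
The ODE becomes sum_n [(n+2)(n+1) a_{n+2} + 2 a_n] x^n = 0.
Setting each coefficient to zero gives the recurrence:
  (n+2)(n+1) a_{n+2} + 2 a_n = 0,
  a_{n+2} = -2 / ((n+1)(n+2)) a_n.

Check with a_0 = 1, a_1 = 1 (apply the recurrence for n = 0, 1, 2, 3): a_0 = 1, a_1 = 1, a_2 = -1, a_3 = -1/3, a_4 = 1/6, a_5 = 1/30.

a_{n+2} = -2/((n+1)(n+2)) * a_n; check: a_0 = 1, a_1 = 1, a_2 = -1, a_3 = -1/3, a_4 = 1/6, a_5 = 1/30


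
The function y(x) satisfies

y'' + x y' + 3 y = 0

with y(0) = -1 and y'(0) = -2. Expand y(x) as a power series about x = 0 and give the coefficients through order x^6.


Ansatz: y(x) = sum_{n>=0} a_n x^n, so y'(x) = sum_{n>=1} n a_n x^(n-1) and y''(x) = sum_{n>=2} n(n-1) a_n x^(n-2).
Substitute into P(x) y'' + Q(x) y' + R(x) y = 0 with P(x) = 1, Q(x) = x, R(x) = 3, and match powers of x.
Initial conditions: a_0 = -1, a_1 = -2.
Setting the coefficient of each power of x to zero and solving order by order (substituting the coefficients already found):
  x^0: 2 a_2 + 3 a_0 = 0  ->  2 a_2 = -3 a_0 = 3  ->  a_2 = 3/2
  x^1: 6 a_3 + 4 a_1 = 0  ->  6 a_3 = -4 a_1 = 8  ->  a_3 = 4/3
  x^2: 12 a_4 + 5 a_2 = 0  ->  12 a_4 = -5 a_2 = -15/2  ->  a_4 = -5/8
  x^3: 20 a_5 + 6 a_3 = 0  ->  20 a_5 = -6 a_3 = -8  ->  a_5 = -2/5
  x^4: 30 a_6 + 7 a_4 = 0  ->  30 a_6 = -7 a_4 = 35/8  ->  a_6 = 7/48
Truncated series: y(x) = -1 - 2 x + (3/2) x^2 + (4/3) x^3 - (5/8) x^4 - (2/5) x^5 + (7/48) x^6 + O(x^7).

a_0 = -1; a_1 = -2; a_2 = 3/2; a_3 = 4/3; a_4 = -5/8; a_5 = -2/5; a_6 = 7/48


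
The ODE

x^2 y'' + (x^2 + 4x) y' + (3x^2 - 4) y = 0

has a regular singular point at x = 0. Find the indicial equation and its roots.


Divide by x^2 to reach normal form y'' + P_1(x) y' + P_2(x) y = 0 with P_1(x) = 1 + 4/x and P_2(x) = 3 - 4/x^2.
x = 0 is a singular point because the y'-coefficient 1 + 4/x has a pole at x = 0 and the y-coefficient 3 - 4/x^2 has a pole at x = 0.
It is a regular singular point because x P_1(x) = p(x) = x + 4 and x^2 P_2(x) = q(x) = 3x^2 - 4 are polynomials, hence analytic at x = 0.
p(0) = 4,  q(0) = -4.
Indicial equation: r(r-1) + p(0) r + q(0) = 0, i.e. r^2 + (p(0) - 1) r + q(0) = 0, i.e. r^2 + 3 r - 4 = 0.
Discriminant: (3)^2 - 4(-4) = 25, so r = (-3 ± 5)/2.
Solving: r_1 = 1, r_2 = -4.

indicial: r^2 + 3 r - 4 = 0; roots r_1 = 1, r_2 = -4


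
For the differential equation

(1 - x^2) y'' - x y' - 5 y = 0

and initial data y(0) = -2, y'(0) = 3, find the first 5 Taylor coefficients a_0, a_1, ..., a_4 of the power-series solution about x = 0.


Ansatz: y(x) = sum_{n>=0} a_n x^n, so y'(x) = sum_{n>=1} n a_n x^(n-1) and y''(x) = sum_{n>=2} n(n-1) a_n x^(n-2).
Substitute into P(x) y'' + Q(x) y' + R(x) y = 0 with P(x) = 1 - x^2, Q(x) = -x, R(x) = -5, and match powers of x.
Initial conditions: a_0 = -2, a_1 = 3.
Setting the coefficient of each power of x to zero and solving order by order (substituting the coefficients already found):
  x^0: 2 a_2 - 5 a_0 = 0  ->  2 a_2 = 5 a_0 = -10  ->  a_2 = -5
  x^1: 6 a_3 - 6 a_1 = 0  ->  6 a_3 = 6 a_1 = 18  ->  a_3 = 3
  x^2: 12 a_4 - 9 a_2 = 0  ->  12 a_4 = 9 a_2 = -45  ->  a_4 = -15/4
Truncated series: y(x) = -2 + 3 x - 5 x^2 + 3 x^3 - (15/4) x^4 + O(x^5).

a_0 = -2; a_1 = 3; a_2 = -5; a_3 = 3; a_4 = -15/4


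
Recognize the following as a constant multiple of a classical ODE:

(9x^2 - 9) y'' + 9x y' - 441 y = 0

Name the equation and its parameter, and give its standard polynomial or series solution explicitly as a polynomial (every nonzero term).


All three coefficients share the factor -9; dividing through by -9 gives  (1 - x^2) y'' - x y' + 49 y = 0.
This matches the Chebyshev equation (1 - x^2) y'' - x y' + n^2 y = 0 (note the -x y' term, not -2x y') with n^2 = 49, so n = 7; the polynomial solution is T_7(x).
With y = sum_k a_k x^k, matching x^k gives (k+2)(k+1) a_{k+2} = (k^2 - n^2) a_k = (k - 7)(k + 7) a_k. The right side vanishes at k = 7, so the series with the parity of 7 terminates at degree 7.
Standard normalization: leading coefficient of T_n is 2^(n-1), so a_7 = 2^6 = 64. Work downward with a_k = (k+1)(k+2) a_{k+2} / ((k - 7)(k + 7)):
  a_5 = (6)(7)(64) / ((5 - 7)(5 + 7)) = 2688/(-24) = -112
  a_3 = (4)(5)(-112) / ((3 - 7)(3 + 7)) = -2240/(-40) = 56
  a_1 = (2)(3)(56) / ((1 - 7)(1 + 7)) = 336/(-48) = -7
Hence T_7(x) = 64 x^7 - 112 x^5 + 56 x^3 - 7 x.

T_7(x); series = 64 x^7 - 112 x^5 + 56 x^3 - 7 x


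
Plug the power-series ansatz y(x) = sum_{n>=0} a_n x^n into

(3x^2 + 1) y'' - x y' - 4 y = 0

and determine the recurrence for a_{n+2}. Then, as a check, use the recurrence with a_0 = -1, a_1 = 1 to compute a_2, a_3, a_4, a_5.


Substitute y = sum_n a_n x^n.
(1 + 3 x^2) y'' contributes (n+2)(n+1) a_{n+2} + 3 n(n-1) a_n at x^n.
-x y'(x) contributes -n a_n at x^n.
-4 y(x) contributes -4 a_n at x^n.
Matching x^n: (n+2)(n+1) a_{n+2} + (3 n(n-1) - n - 4) a_n = 0.
Thus a_{n+2} = (-3 n(n-1) + n + 4) / ((n+1)(n+2)) * a_n.

Check with a_0 = -1, a_1 = 1 (apply the recurrence for n = 0, 1, 2, 3): a_0 = -1, a_1 = 1, a_2 = -2, a_3 = 5/6, a_4 = 0, a_5 = -11/24.

a_(n+2) = (-3 n(n-1) + n + 4) / ((n+1)(n+2)) * a_n; check: a_0 = -1, a_1 = 1, a_2 = -2, a_3 = 5/6, a_4 = 0, a_5 = -11/24


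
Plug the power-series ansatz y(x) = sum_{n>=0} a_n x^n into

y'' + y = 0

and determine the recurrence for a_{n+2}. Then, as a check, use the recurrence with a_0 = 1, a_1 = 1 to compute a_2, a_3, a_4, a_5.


Substitute y = sum_n a_n x^n into y'' + (const) y = 0.
y''(x) = sum_{n>=0} (n+2)(n+1) a_{n+2} x^n.
The ODE becomes sum_n [(n+2)(n+1) a_{n+2} + 1 a_n] x^n = 0.
Setting each coefficient to zero gives the recurrence:
  (n+2)(n+1) a_{n+2} + 1 a_n = 0,
  a_{n+2} = -1 / ((n+1)(n+2)) a_n.

Check with a_0 = 1, a_1 = 1 (apply the recurrence for n = 0, 1, 2, 3): a_0 = 1, a_1 = 1, a_2 = -1/2, a_3 = -1/6, a_4 = 1/24, a_5 = 1/120.

a_{n+2} = -1/((n+1)(n+2)) * a_n; check: a_0 = 1, a_1 = 1, a_2 = -1/2, a_3 = -1/6, a_4 = 1/24, a_5 = 1/120


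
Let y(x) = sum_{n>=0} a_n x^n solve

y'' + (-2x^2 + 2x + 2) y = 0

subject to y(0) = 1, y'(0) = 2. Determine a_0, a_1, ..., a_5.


Ansatz: y(x) = sum_{n>=0} a_n x^n, so y'(x) = sum_{n>=1} n a_n x^(n-1) and y''(x) = sum_{n>=2} n(n-1) a_n x^(n-2).
Substitute into P(x) y'' + Q(x) y' + R(x) y = 0 with P(x) = 1, Q(x) = 0, R(x) = -2x^2 + 2x + 2, and match powers of x.
Initial conditions: a_0 = 1, a_1 = 2.
Setting the coefficient of each power of x to zero and solving order by order (substituting the coefficients already found):
  x^0: 2 a_2 + 2 a_0 = 0  ->  2 a_2 = -2 a_0 = -2  ->  a_2 = -1
  x^1: 6 a_3 + 2 a_1 + 2 a_0 = 0  ->  6 a_3 = -2 a_1 - 2 a_0 = -6  ->  a_3 = -1
  x^2: 12 a_4 + 2 a_2 + 2 a_1 - 2 a_0 = 0  ->  12 a_4 = -2 a_2 - 2 a_1 + 2 a_0 = 0  ->  a_4 = 0
  x^3: 20 a_5 + 2 a_3 + 2 a_2 - 2 a_1 = 0  ->  20 a_5 = -2 a_3 - 2 a_2 + 2 a_1 = 8  ->  a_5 = 2/5
Truncated series: y(x) = 1 + 2 x - x^2 - x^3 + (2/5) x^5 + O(x^6).

a_0 = 1; a_1 = 2; a_2 = -1; a_3 = -1; a_4 = 0; a_5 = 2/5


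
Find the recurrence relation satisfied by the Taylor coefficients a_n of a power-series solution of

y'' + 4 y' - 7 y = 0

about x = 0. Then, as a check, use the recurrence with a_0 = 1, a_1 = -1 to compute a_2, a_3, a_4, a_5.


Substitute y = sum_n a_n x^n.
y''(x) has coefficient (n+2)(n+1) a_{n+2} at x^n;
4 y'(x) has coefficient 4 (n+1) a_{n+1} at x^n;
-7 y(x) has coefficient -7 a_n at x^n.
Matching x^n: (n+2)(n+1) a_{n+2} + 4 (n+1) a_{n+1} - 7 a_n = 0.
Thus a_{n+2} = [-4 (n+1) a_{n+1} + 7 a_n] / ((n+1)(n+2)).

Check with a_0 = 1, a_1 = -1 (apply the recurrence for n = 0, 1, 2, 3): a_0 = 1, a_1 = -1, a_2 = 11/2, a_3 = -17/2, a_4 = 281/24, a_5 = -1481/120.

a_(n+2) = [-4 (n+1) a_(n+1) + 7 a_n] / ((n+1)(n+2)); check: a_0 = 1, a_1 = -1, a_2 = 11/2, a_3 = -17/2, a_4 = 281/24, a_5 = -1481/120


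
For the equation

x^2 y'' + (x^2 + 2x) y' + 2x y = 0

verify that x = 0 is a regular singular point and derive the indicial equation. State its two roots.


Divide by x^2 to reach normal form y'' + P_1(x) y' + P_2(x) y = 0 with P_1(x) = 1 + 2/x and P_2(x) = 2/x.
x = 0 is a singular point because the y'-coefficient 1 + 2/x has a pole at x = 0 and the y-coefficient 2/x has a pole at x = 0.
It is a regular singular point because x P_1(x) = p(x) = x + 2 and x^2 P_2(x) = q(x) = 2x are polynomials, hence analytic at x = 0.
p(0) = 2,  q(0) = 0.
Indicial equation: r(r-1) + p(0) r + q(0) = 0, i.e. r^2 + (p(0) - 1) r + q(0) = 0, i.e. r^2 + 1 r = 0.
Discriminant: (1)^2 - 4(0) = 1, so r = (-1 ± 1)/2.
Solving: r_1 = 0, r_2 = -1.

indicial: r^2 + 1 r = 0; roots r_1 = 0, r_2 = -1


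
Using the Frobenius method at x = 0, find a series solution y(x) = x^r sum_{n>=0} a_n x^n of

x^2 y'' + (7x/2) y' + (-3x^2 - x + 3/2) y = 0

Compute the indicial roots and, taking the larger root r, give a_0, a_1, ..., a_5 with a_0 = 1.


Write in Frobenius form y'' + (p(x)/x) y' + (q(x)/x^2) y = 0:
  p(x) = 7/2,  q(x) = -3x^2 - x + 3/2.
Indicial equation: r(r-1) + (7/2) r + (3/2) = 0 -> roots r_1 = -1, r_2 = -3/2.
Take r = r_1 = -1. Let y(x) = x^r sum_{n>=0} a_n x^n with a_0 = 1.
Substitute y = x^r sum a_n x^n and match x^{r+n}. The recurrence is
  D(n) a_n - 1 a_{n-1} - 3 a_{n-2} = 0,  where D(n) = (r+n)(r+n-1) + (7/2)(r+n) + (3/2).
  a_n = [1 a_{n-1} + 3 a_{n-2}] / D(n).
Since the indicial polynomial factors as (r - r_1)(r - r_2), D(n) = (r_1 + n - r_1)(r_1 + n - r_2) = n(n + 1/2).
Evaluating step by step (a_0 = 1):
  n = 1: D(1) = 1(1 + 1/2) = 3/2; numerator = 1(1) = 1; a_1 = (1)/(3/2) = 2/3
  n = 2: D(2) = 2(2 + 1/2) = 5; numerator = 1(2/3) + 3(1) = 11/3; a_2 = (11/3)/(5) = 11/15
  n = 3: D(3) = 3(3 + 1/2) = 21/2; numerator = 1(11/15) + 3(2/3) = 41/15; a_3 = (41/15)/(21/2) = 82/315
  n = 4: D(4) = 4(4 + 1/2) = 18; numerator = 1(82/315) + 3(11/15) = 155/63; a_4 = (155/63)/(18) = 155/1134
  n = 5: D(5) = 5(5 + 1/2) = 55/2; numerator = 1(155/1134) + 3(82/315) = 5203/5670; a_5 = (5203/5670)/(55/2) = 473/14175

r = -1; a_0 = 1; a_1 = 2/3; a_2 = 11/15; a_3 = 82/315; a_4 = 155/1134; a_5 = 473/14175


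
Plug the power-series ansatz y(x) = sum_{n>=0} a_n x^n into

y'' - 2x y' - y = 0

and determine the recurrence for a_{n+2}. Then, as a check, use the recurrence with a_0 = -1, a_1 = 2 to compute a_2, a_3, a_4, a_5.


Substitute y = sum_n a_n x^n.
y''(x) has coefficient (n+2)(n+1) a_{n+2} at x^n;
-2 x y'(x) has coefficient -2 n a_n at x^n (shift);
-y(x) has coefficient -1 a_n at x^n.
Matching x^n: (n+2)(n+1) a_{n+2} + (-2n - 1) a_n = 0.
Thus a_{n+2} = (2n + 1) / ((n+1)(n+2)) * a_n.

Check with a_0 = -1, a_1 = 2 (apply the recurrence for n = 0, 1, 2, 3): a_0 = -1, a_1 = 2, a_2 = -1/2, a_3 = 1, a_4 = -5/24, a_5 = 7/20.

a_(n+2) = (2n + 1) / ((n+1)(n+2)) * a_n; check: a_0 = -1, a_1 = 2, a_2 = -1/2, a_3 = 1, a_4 = -5/24, a_5 = 7/20


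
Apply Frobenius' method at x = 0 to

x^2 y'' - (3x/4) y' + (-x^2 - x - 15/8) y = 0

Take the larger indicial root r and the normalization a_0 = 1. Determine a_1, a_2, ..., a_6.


Write in Frobenius form y'' + (p(x)/x) y' + (q(x)/x^2) y = 0:
  p(x) = -3/4,  q(x) = -x^2 - x - 15/8.
Indicial equation: r(r-1) + (-3/4) r + (-15/8) = 0 -> roots r_1 = 5/2, r_2 = -3/4.
Take r = r_1 = 5/2. Let y(x) = x^r sum_{n>=0} a_n x^n with a_0 = 1.
Substitute y = x^r sum a_n x^n and match x^{r+n}. The recurrence is
  D(n) a_n - 1 a_{n-1} - 1 a_{n-2} = 0,  where D(n) = (r+n)(r+n-1) + (-3/4)(r+n) + (-15/8).
  a_n = [1 a_{n-1} + 1 a_{n-2}] / D(n).
Since the indicial polynomial factors as (r - r_1)(r - r_2), D(n) = (r_1 + n - r_1)(r_1 + n - r_2) = n(n + 13/4).
Evaluating step by step (a_0 = 1):
  n = 1: D(1) = 1(1 + 13/4) = 17/4; numerator = 1(1) = 1; a_1 = (1)/(17/4) = 4/17
  n = 2: D(2) = 2(2 + 13/4) = 21/2; numerator = 1(4/17) + 1(1) = 21/17; a_2 = (21/17)/(21/2) = 2/17
  n = 3: D(3) = 3(3 + 13/4) = 75/4; numerator = 1(2/17) + 1(4/17) = 6/17; a_3 = (6/17)/(75/4) = 8/425
  n = 4: D(4) = 4(4 + 13/4) = 29; numerator = 1(8/425) + 1(2/17) = 58/425; a_4 = (58/425)/(29) = 2/425
  n = 5: D(5) = 5(5 + 13/4) = 165/4; numerator = 1(2/425) + 1(8/425) = 2/85; a_5 = (2/85)/(165/4) = 8/14025
  n = 6: D(6) = 6(6 + 13/4) = 111/2; numerator = 1(8/14025) + 1(2/425) = 74/14025; a_6 = (74/14025)/(111/2) = 4/42075

r = 5/2; a_0 = 1; a_1 = 4/17; a_2 = 2/17; a_3 = 8/425; a_4 = 2/425; a_5 = 8/14025; a_6 = 4/42075


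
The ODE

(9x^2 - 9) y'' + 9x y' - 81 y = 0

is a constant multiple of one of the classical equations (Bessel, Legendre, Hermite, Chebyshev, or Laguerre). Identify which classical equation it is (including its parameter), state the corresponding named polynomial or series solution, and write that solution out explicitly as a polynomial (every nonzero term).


All three coefficients share the factor -9; dividing through by -9 gives  (1 - x^2) y'' - x y' + 9 y = 0.
This matches the Chebyshev equation (1 - x^2) y'' - x y' + n^2 y = 0 (note the -x y' term, not -2x y') with n^2 = 9, so n = 3; the polynomial solution is T_3(x).
With y = sum_k a_k x^k, matching x^k gives (k+2)(k+1) a_{k+2} = (k^2 - n^2) a_k = (k - 3)(k + 3) a_k. The right side vanishes at k = 3, so the series with the parity of 3 terminates at degree 3.
Standard normalization: leading coefficient of T_n is 2^(n-1), so a_3 = 2^2 = 4. Work downward with a_k = (k+1)(k+2) a_{k+2} / ((k - 3)(k + 3)):
  a_1 = (2)(3)(4) / ((1 - 3)(1 + 3)) = 24/(-8) = -3
Hence T_3(x) = 4 x^3 - 3 x.

T_3(x); series = 4 x^3 - 3 x


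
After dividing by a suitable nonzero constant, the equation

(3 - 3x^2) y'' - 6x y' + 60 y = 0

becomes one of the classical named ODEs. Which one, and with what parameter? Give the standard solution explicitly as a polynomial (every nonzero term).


All three coefficients share the factor 3; dividing through by 3 gives  (1 - x^2) y'' - 2x y' + 20 y = 0.
This matches the Legendre equation (1 - x^2) y'' - 2x y' + n(n+1) y = 0 (note the -2x y' term) with n(n+1) = 20, so n = 4; the polynomial solution is P_4(x).
With y = sum_k a_k x^k, matching x^k gives (k+2)(k+1) a_{k+2} = [k(k+1) - n(n+1)] a_k = (k - 4)(k + 5) a_k. The right side vanishes at k = 4, so the series with the parity of 4 terminates at degree 4.
Standard normalization (P_n(1) = 1): leading coefficient (2n)!/(2^n (n!)^2) = 40320/(16*576) = 35/8, so a_4 = 35/8. Work downward with a_k = (k+1)(k+2) a_{k+2} / ((k - 4)(k + 5)):
  a_2 = (3)(4)(35/8) / ((2 - 4)(2 + 5)) = (105/2)/(-14) = -15/4
  a_0 = (1)(2)(-15/4) / ((0 - 4)(0 + 5)) = (-15/2)/(-20) = 3/8
Hence P_4(x) = 35 x^4/8 - 15 x^2/4 + 3/8.

P_4(x); series = 35 x^4/8 - 15 x^2/4 + 3/8


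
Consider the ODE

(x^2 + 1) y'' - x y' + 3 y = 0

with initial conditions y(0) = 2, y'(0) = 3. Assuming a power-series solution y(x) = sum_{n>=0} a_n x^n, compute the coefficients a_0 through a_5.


Ansatz: y(x) = sum_{n>=0} a_n x^n, so y'(x) = sum_{n>=1} n a_n x^(n-1) and y''(x) = sum_{n>=2} n(n-1) a_n x^(n-2).
Substitute into P(x) y'' + Q(x) y' + R(x) y = 0 with P(x) = x^2 + 1, Q(x) = -x, R(x) = 3, and match powers of x.
Initial conditions: a_0 = 2, a_1 = 3.
Setting the coefficient of each power of x to zero and solving order by order (substituting the coefficients already found):
  x^0: 2 a_2 + 3 a_0 = 0  ->  2 a_2 = -3 a_0 = -6  ->  a_2 = -3
  x^1: 6 a_3 + 2 a_1 = 0  ->  6 a_3 = -2 a_1 = -6  ->  a_3 = -1
  x^2: 12 a_4 + 3 a_2 = 0  ->  12 a_4 = -3 a_2 = 9  ->  a_4 = 3/4
  x^3: 20 a_5 + 6 a_3 = 0  ->  20 a_5 = -6 a_3 = 6  ->  a_5 = 3/10
Truncated series: y(x) = 2 + 3 x - 3 x^2 - x^3 + (3/4) x^4 + (3/10) x^5 + O(x^6).

a_0 = 2; a_1 = 3; a_2 = -3; a_3 = -1; a_4 = 3/4; a_5 = 3/10


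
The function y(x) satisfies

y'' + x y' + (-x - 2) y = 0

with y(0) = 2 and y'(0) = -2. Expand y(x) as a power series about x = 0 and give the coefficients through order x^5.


Ansatz: y(x) = sum_{n>=0} a_n x^n, so y'(x) = sum_{n>=1} n a_n x^(n-1) and y''(x) = sum_{n>=2} n(n-1) a_n x^(n-2).
Substitute into P(x) y'' + Q(x) y' + R(x) y = 0 with P(x) = 1, Q(x) = x, R(x) = -x - 2, and match powers of x.
Initial conditions: a_0 = 2, a_1 = -2.
Setting the coefficient of each power of x to zero and solving order by order (substituting the coefficients already found):
  x^0: 2 a_2 - 2 a_0 = 0  ->  2 a_2 = 2 a_0 = 4  ->  a_2 = 2
  x^1: 6 a_3 - a_1 - a_0 = 0  ->  6 a_3 = a_1 + a_0 = 0  ->  a_3 = 0
  x^2: 12 a_4 - a_1 = 0  ->  12 a_4 = a_1 = -2  ->  a_4 = -1/6
  x^3: 20 a_5 + a_3 - a_2 = 0  ->  20 a_5 = -a_3 + a_2 = 2  ->  a_5 = 1/10
Truncated series: y(x) = 2 - 2 x + 2 x^2 - (1/6) x^4 + (1/10) x^5 + O(x^6).

a_0 = 2; a_1 = -2; a_2 = 2; a_3 = 0; a_4 = -1/6; a_5 = 1/10


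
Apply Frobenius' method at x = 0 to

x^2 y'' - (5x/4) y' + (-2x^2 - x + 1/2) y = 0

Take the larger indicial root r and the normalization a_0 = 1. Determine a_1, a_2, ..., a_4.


Write in Frobenius form y'' + (p(x)/x) y' + (q(x)/x^2) y = 0:
  p(x) = -5/4,  q(x) = -2x^2 - x + 1/2.
Indicial equation: r(r-1) + (-5/4) r + (1/2) = 0 -> roots r_1 = 2, r_2 = 1/4.
Take r = r_1 = 2. Let y(x) = x^r sum_{n>=0} a_n x^n with a_0 = 1.
Substitute y = x^r sum a_n x^n and match x^{r+n}. The recurrence is
  D(n) a_n - 1 a_{n-1} - 2 a_{n-2} = 0,  where D(n) = (r+n)(r+n-1) + (-5/4)(r+n) + (1/2).
  a_n = [1 a_{n-1} + 2 a_{n-2}] / D(n).
Since the indicial polynomial factors as (r - r_1)(r - r_2), D(n) = (r_1 + n - r_1)(r_1 + n - r_2) = n(n + 7/4).
Evaluating step by step (a_0 = 1):
  n = 1: D(1) = 1(1 + 7/4) = 11/4; numerator = 1(1) = 1; a_1 = (1)/(11/4) = 4/11
  n = 2: D(2) = 2(2 + 7/4) = 15/2; numerator = 1(4/11) + 2(1) = 26/11; a_2 = (26/11)/(15/2) = 52/165
  n = 3: D(3) = 3(3 + 7/4) = 57/4; numerator = 1(52/165) + 2(4/11) = 172/165; a_3 = (172/165)/(57/4) = 688/9405
  n = 4: D(4) = 4(4 + 7/4) = 23; numerator = 1(688/9405) + 2(52/165) = 6616/9405; a_4 = (6616/9405)/(23) = 6616/216315

r = 2; a_0 = 1; a_1 = 4/11; a_2 = 52/165; a_3 = 688/9405; a_4 = 6616/216315


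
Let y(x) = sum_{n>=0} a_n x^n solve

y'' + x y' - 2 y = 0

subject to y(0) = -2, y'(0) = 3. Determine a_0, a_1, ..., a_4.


Ansatz: y(x) = sum_{n>=0} a_n x^n, so y'(x) = sum_{n>=1} n a_n x^(n-1) and y''(x) = sum_{n>=2} n(n-1) a_n x^(n-2).
Substitute into P(x) y'' + Q(x) y' + R(x) y = 0 with P(x) = 1, Q(x) = x, R(x) = -2, and match powers of x.
Initial conditions: a_0 = -2, a_1 = 3.
Setting the coefficient of each power of x to zero and solving order by order (substituting the coefficients already found):
  x^0: 2 a_2 - 2 a_0 = 0  ->  2 a_2 = 2 a_0 = -4  ->  a_2 = -2
  x^1: 6 a_3 - a_1 = 0  ->  6 a_3 = a_1 = 3  ->  a_3 = 1/2
  x^2: 12 a_4 = 0  ->  a_4 = 0
Truncated series: y(x) = -2 + 3 x - 2 x^2 + (1/2) x^3 + O(x^5).

a_0 = -2; a_1 = 3; a_2 = -2; a_3 = 1/2; a_4 = 0


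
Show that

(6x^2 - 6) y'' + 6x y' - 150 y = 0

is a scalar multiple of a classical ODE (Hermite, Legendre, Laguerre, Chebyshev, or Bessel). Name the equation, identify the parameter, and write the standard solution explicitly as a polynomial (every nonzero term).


All three coefficients share the factor -6; dividing through by -6 gives  (1 - x^2) y'' - x y' + 25 y = 0.
This matches the Chebyshev equation (1 - x^2) y'' - x y' + n^2 y = 0 (note the -x y' term, not -2x y') with n^2 = 25, so n = 5; the polynomial solution is T_5(x).
With y = sum_k a_k x^k, matching x^k gives (k+2)(k+1) a_{k+2} = (k^2 - n^2) a_k = (k - 5)(k + 5) a_k. The right side vanishes at k = 5, so the series with the parity of 5 terminates at degree 5.
Standard normalization: leading coefficient of T_n is 2^(n-1), so a_5 = 2^4 = 16. Work downward with a_k = (k+1)(k+2) a_{k+2} / ((k - 5)(k + 5)):
  a_3 = (4)(5)(16) / ((3 - 5)(3 + 5)) = 320/(-16) = -20
  a_1 = (2)(3)(-20) / ((1 - 5)(1 + 5)) = -120/(-24) = 5
Hence T_5(x) = 16 x^5 - 20 x^3 + 5 x.

T_5(x); series = 16 x^5 - 20 x^3 + 5 x


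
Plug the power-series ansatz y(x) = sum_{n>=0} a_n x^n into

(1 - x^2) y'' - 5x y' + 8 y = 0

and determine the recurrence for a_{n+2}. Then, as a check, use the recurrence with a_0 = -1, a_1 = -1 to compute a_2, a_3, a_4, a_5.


Substitute y = sum_n a_n x^n.
(1 - 1 x^2) y'' contributes (n+2)(n+1) a_{n+2} - n(n-1) a_n at x^n.
-5 x y'(x) contributes -5 n a_n at x^n.
8 y(x) contributes 8 a_n at x^n.
Matching x^n: (n+2)(n+1) a_{n+2} + (-n(n-1) - 5 n + 8) a_n = 0.
Thus a_{n+2} = (n(n-1) + 5 n - 8) / ((n+1)(n+2)) * a_n.

Check with a_0 = -1, a_1 = -1 (apply the recurrence for n = 0, 1, 2, 3): a_0 = -1, a_1 = -1, a_2 = 4, a_3 = 1/2, a_4 = 4/3, a_5 = 13/40.

a_(n+2) = (n(n-1) + 5 n - 8) / ((n+1)(n+2)) * a_n; check: a_0 = -1, a_1 = -1, a_2 = 4, a_3 = 1/2, a_4 = 4/3, a_5 = 13/40


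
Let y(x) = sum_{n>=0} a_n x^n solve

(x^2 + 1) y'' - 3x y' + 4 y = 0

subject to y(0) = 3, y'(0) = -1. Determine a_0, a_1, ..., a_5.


Ansatz: y(x) = sum_{n>=0} a_n x^n, so y'(x) = sum_{n>=1} n a_n x^(n-1) and y''(x) = sum_{n>=2} n(n-1) a_n x^(n-2).
Substitute into P(x) y'' + Q(x) y' + R(x) y = 0 with P(x) = x^2 + 1, Q(x) = -3x, R(x) = 4, and match powers of x.
Initial conditions: a_0 = 3, a_1 = -1.
Setting the coefficient of each power of x to zero and solving order by order (substituting the coefficients already found):
  x^0: 2 a_2 + 4 a_0 = 0  ->  2 a_2 = -4 a_0 = -12  ->  a_2 = -6
  x^1: 6 a_3 + a_1 = 0  ->  6 a_3 = -a_1 = 1  ->  a_3 = 1/6
  x^2: 12 a_4 = 0  ->  a_4 = 0
  x^3: 20 a_5 + a_3 = 0  ->  20 a_5 = -a_3 = -1/6  ->  a_5 = -1/120
Truncated series: y(x) = 3 - x - 6 x^2 + (1/6) x^3 - (1/120) x^5 + O(x^6).

a_0 = 3; a_1 = -1; a_2 = -6; a_3 = 1/6; a_4 = 0; a_5 = -1/120


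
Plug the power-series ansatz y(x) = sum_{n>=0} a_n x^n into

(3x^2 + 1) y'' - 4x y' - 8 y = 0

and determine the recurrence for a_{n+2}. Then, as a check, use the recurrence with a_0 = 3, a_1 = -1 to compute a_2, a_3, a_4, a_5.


Substitute y = sum_n a_n x^n.
(1 + 3 x^2) y'' contributes (n+2)(n+1) a_{n+2} + 3 n(n-1) a_n at x^n.
-4 x y'(x) contributes -4 n a_n at x^n.
-8 y(x) contributes -8 a_n at x^n.
Matching x^n: (n+2)(n+1) a_{n+2} + (3 n(n-1) - 4 n - 8) a_n = 0.
Thus a_{n+2} = (-3 n(n-1) + 4 n + 8) / ((n+1)(n+2)) * a_n.

Check with a_0 = 3, a_1 = -1 (apply the recurrence for n = 0, 1, 2, 3): a_0 = 3, a_1 = -1, a_2 = 12, a_3 = -2, a_4 = 10, a_5 = -1/5.

a_(n+2) = (-3 n(n-1) + 4 n + 8) / ((n+1)(n+2)) * a_n; check: a_0 = 3, a_1 = -1, a_2 = 12, a_3 = -2, a_4 = 10, a_5 = -1/5


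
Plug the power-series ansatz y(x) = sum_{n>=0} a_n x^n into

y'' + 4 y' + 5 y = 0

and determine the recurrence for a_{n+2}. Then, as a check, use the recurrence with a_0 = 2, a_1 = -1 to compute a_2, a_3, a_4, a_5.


Substitute y = sum_n a_n x^n.
y''(x) has coefficient (n+2)(n+1) a_{n+2} at x^n;
4 y'(x) has coefficient 4 (n+1) a_{n+1} at x^n;
5 y(x) has coefficient 5 a_n at x^n.
Matching x^n: (n+2)(n+1) a_{n+2} + 4 (n+1) a_{n+1} + 5 a_n = 0.
Thus a_{n+2} = [-4 (n+1) a_{n+1} - 5 a_n] / ((n+1)(n+2)).

Check with a_0 = 2, a_1 = -1 (apply the recurrence for n = 0, 1, 2, 3): a_0 = 2, a_1 = -1, a_2 = -3, a_3 = 29/6, a_4 = -43/12, a_5 = 199/120.

a_(n+2) = [-4 (n+1) a_(n+1) - 5 a_n] / ((n+1)(n+2)); check: a_0 = 2, a_1 = -1, a_2 = -3, a_3 = 29/6, a_4 = -43/12, a_5 = 199/120


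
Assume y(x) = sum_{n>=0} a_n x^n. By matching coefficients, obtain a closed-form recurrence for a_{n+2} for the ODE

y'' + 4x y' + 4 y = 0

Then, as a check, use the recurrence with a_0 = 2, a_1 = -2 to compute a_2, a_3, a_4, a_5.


Substitute y = sum_n a_n x^n.
y''(x) has coefficient (n+2)(n+1) a_{n+2} at x^n;
4 x y'(x) has coefficient 4 n a_n at x^n (shift);
4 y(x) has coefficient 4 a_n at x^n.
Matching x^n: (n+2)(n+1) a_{n+2} + (4n + 4) a_n = 0.
Thus a_{n+2} = (-4n - 4) / ((n+1)(n+2)) * a_n.

Check with a_0 = 2, a_1 = -2 (apply the recurrence for n = 0, 1, 2, 3): a_0 = 2, a_1 = -2, a_2 = -4, a_3 = 8/3, a_4 = 4, a_5 = -32/15.

a_(n+2) = (-4n - 4) / ((n+1)(n+2)) * a_n; check: a_0 = 2, a_1 = -2, a_2 = -4, a_3 = 8/3, a_4 = 4, a_5 = -32/15


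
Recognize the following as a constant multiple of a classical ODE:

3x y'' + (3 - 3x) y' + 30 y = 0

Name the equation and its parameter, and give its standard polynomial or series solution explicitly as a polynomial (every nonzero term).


All three coefficients share the factor 3; dividing through by 3 gives  x y'' + (1 - x) y' + 10 y = 0.
This matches the Laguerre equation x y'' + (1 - x) y' + n y = 0 with n = 10; the polynomial solution is L_10(x).
With y = sum_k a_k x^k, matching x^k gives (k+1)k a_{k+1} + (k+1) a_{k+1} - k a_k + n a_k = 0, i.e. (k+1)^2 a_{k+1} = (k - n) a_k = (k - 10) a_k. The right side vanishes at k = 10, so the series terminates at degree 10.
Standard normalization L_n(0) = 1 gives a_0 = 1. Work upward with a_{k+1} = (k - 10) a_k / (k+1)^2:
  a_1 = (0 - 10)(1) / 1^2 = -10/1 = -10
  a_2 = (1 - 10)(-10) / 2^2 = 90/4 = 45/2
  a_3 = (2 - 10)(45/2) / 3^2 = -180/9 = -20
  a_4 = (3 - 10)(-20) / 4^2 = 140/16 = 35/4
  a_5 = (4 - 10)(35/4) / 5^2 = (-105/2)/25 = -21/10
  a_6 = (5 - 10)(-21/10) / 6^2 = (21/2)/36 = 7/24
  a_7 = (6 - 10)(7/24) / 7^2 = (-7/6)/49 = -1/42
  a_8 = (7 - 10)(-1/42) / 8^2 = (1/14)/64 = 1/896
  a_9 = (8 - 10)(1/896) / 9^2 = (-1/448)/81 = -1/36288
  a_10 = (9 - 10)(-1/36288) / 10^2 = (1/36288)/100 = 1/3628800
Hence L_10(x) = x^10/3628800 - x^9/36288 + x^8/896 - x^7/42 + 7 x^6/24 - 21 x^5/10 + 35 x^4/4 - 20 x^3 + 45 x^2/2 - 10 x + 1.

L_10(x); series = x^10/3628800 - x^9/36288 + x^8/896 - x^7/42 + 7 x^6/24 - 21 x^5/10 + 35 x^4/4 - 20 x^3 + 45 x^2/2 - 10 x + 1


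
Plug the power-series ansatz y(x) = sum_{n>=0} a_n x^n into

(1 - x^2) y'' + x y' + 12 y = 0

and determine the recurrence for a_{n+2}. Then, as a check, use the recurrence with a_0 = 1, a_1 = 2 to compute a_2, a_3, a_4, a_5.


Substitute y = sum_n a_n x^n.
(1 - 1 x^2) y'' contributes (n+2)(n+1) a_{n+2} - n(n-1) a_n at x^n.
x y'(x) contributes n a_n at x^n.
12 y(x) contributes 12 a_n at x^n.
Matching x^n: (n+2)(n+1) a_{n+2} + (-n(n-1) + n + 12) a_n = 0.
Thus a_{n+2} = (n(n-1) - n - 12) / ((n+1)(n+2)) * a_n.

Check with a_0 = 1, a_1 = 2 (apply the recurrence for n = 0, 1, 2, 3): a_0 = 1, a_1 = 2, a_2 = -6, a_3 = -13/3, a_4 = 6, a_5 = 39/20.

a_(n+2) = (n(n-1) - n - 12) / ((n+1)(n+2)) * a_n; check: a_0 = 1, a_1 = 2, a_2 = -6, a_3 = -13/3, a_4 = 6, a_5 = 39/20


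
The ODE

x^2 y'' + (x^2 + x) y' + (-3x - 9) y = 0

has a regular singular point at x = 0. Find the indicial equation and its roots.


Divide by x^2 to reach normal form y'' + P_1(x) y' + P_2(x) y = 0 with P_1(x) = 1 + 1/x and P_2(x) = -3/x - 9/x^2.
x = 0 is a singular point because the y'-coefficient 1 + 1/x has a pole at x = 0 and the y-coefficient -3/x - 9/x^2 has a pole at x = 0.
It is a regular singular point because x P_1(x) = p(x) = x + 1 and x^2 P_2(x) = q(x) = -3x - 9 are polynomials, hence analytic at x = 0.
p(0) = 1,  q(0) = -9.
Indicial equation: r(r-1) + p(0) r + q(0) = 0, i.e. r^2 + (p(0) - 1) r + q(0) = 0, i.e. r^2 - 9 = 0.
Discriminant: (0)^2 - 4(-9) = 36, so r = (0 ± 6)/2.
Solving: r_1 = 3, r_2 = -3.

indicial: r^2 - 9 = 0; roots r_1 = 3, r_2 = -3


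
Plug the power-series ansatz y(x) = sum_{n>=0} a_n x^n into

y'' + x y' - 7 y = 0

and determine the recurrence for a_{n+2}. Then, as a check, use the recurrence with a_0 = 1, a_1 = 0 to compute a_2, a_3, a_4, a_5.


Substitute y = sum_n a_n x^n.
y''(x) has coefficient (n+2)(n+1) a_{n+2} at x^n;
x y'(x) has coefficient n a_n at x^n (shift);
-7 y(x) has coefficient -7 a_n at x^n.
Matching x^n: (n+2)(n+1) a_{n+2} + (n - 7) a_n = 0.
Thus a_{n+2} = (-n + 7) / ((n+1)(n+2)) * a_n.

Check with a_0 = 1, a_1 = 0 (apply the recurrence for n = 0, 1, 2, 3): a_0 = 1, a_1 = 0, a_2 = 7/2, a_3 = 0, a_4 = 35/24, a_5 = 0.

a_(n+2) = (-n + 7) / ((n+1)(n+2)) * a_n; check: a_0 = 1, a_1 = 0, a_2 = 7/2, a_3 = 0, a_4 = 35/24, a_5 = 0


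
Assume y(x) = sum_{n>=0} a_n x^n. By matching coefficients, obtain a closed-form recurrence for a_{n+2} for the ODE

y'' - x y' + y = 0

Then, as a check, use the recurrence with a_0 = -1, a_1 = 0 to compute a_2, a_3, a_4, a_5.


Substitute y = sum_n a_n x^n.
y''(x) has coefficient (n+2)(n+1) a_{n+2} at x^n;
-x y'(x) has coefficient -n a_n at x^n (shift);
y(x) has coefficient 1 a_n at x^n.
Matching x^n: (n+2)(n+1) a_{n+2} + (-n + 1) a_n = 0.
Thus a_{n+2} = (n - 1) / ((n+1)(n+2)) * a_n.

Check with a_0 = -1, a_1 = 0 (apply the recurrence for n = 0, 1, 2, 3): a_0 = -1, a_1 = 0, a_2 = 1/2, a_3 = 0, a_4 = 1/24, a_5 = 0.

a_(n+2) = (n - 1) / ((n+1)(n+2)) * a_n; check: a_0 = -1, a_1 = 0, a_2 = 1/2, a_3 = 0, a_4 = 1/24, a_5 = 0


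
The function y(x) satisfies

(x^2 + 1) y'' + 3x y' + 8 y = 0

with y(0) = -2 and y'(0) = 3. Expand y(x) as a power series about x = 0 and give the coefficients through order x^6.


Ansatz: y(x) = sum_{n>=0} a_n x^n, so y'(x) = sum_{n>=1} n a_n x^(n-1) and y''(x) = sum_{n>=2} n(n-1) a_n x^(n-2).
Substitute into P(x) y'' + Q(x) y' + R(x) y = 0 with P(x) = x^2 + 1, Q(x) = 3x, R(x) = 8, and match powers of x.
Initial conditions: a_0 = -2, a_1 = 3.
Setting the coefficient of each power of x to zero and solving order by order (substituting the coefficients already found):
  x^0: 2 a_2 + 8 a_0 = 0  ->  2 a_2 = -8 a_0 = 16  ->  a_2 = 8
  x^1: 6 a_3 + 11 a_1 = 0  ->  6 a_3 = -11 a_1 = -33  ->  a_3 = -11/2
  x^2: 12 a_4 + 16 a_2 = 0  ->  12 a_4 = -16 a_2 = -128  ->  a_4 = -32/3
  x^3: 20 a_5 + 23 a_3 = 0  ->  20 a_5 = -23 a_3 = 253/2  ->  a_5 = 253/40
  x^4: 30 a_6 + 32 a_4 = 0  ->  30 a_6 = -32 a_4 = 1024/3  ->  a_6 = 512/45
Truncated series: y(x) = -2 + 3 x + 8 x^2 - (11/2) x^3 - (32/3) x^4 + (253/40) x^5 + (512/45) x^6 + O(x^7).

a_0 = -2; a_1 = 3; a_2 = 8; a_3 = -11/2; a_4 = -32/3; a_5 = 253/40; a_6 = 512/45


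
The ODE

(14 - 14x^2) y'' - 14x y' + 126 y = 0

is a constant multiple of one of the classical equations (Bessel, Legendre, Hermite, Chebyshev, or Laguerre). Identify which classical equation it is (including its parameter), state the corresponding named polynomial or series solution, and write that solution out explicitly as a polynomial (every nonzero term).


All three coefficients share the factor 14; dividing through by 14 gives  (1 - x^2) y'' - x y' + 9 y = 0.
This matches the Chebyshev equation (1 - x^2) y'' - x y' + n^2 y = 0 (note the -x y' term, not -2x y') with n^2 = 9, so n = 3; the polynomial solution is T_3(x).
With y = sum_k a_k x^k, matching x^k gives (k+2)(k+1) a_{k+2} = (k^2 - n^2) a_k = (k - 3)(k + 3) a_k. The right side vanishes at k = 3, so the series with the parity of 3 terminates at degree 3.
Standard normalization: leading coefficient of T_n is 2^(n-1), so a_3 = 2^2 = 4. Work downward with a_k = (k+1)(k+2) a_{k+2} / ((k - 3)(k + 3)):
  a_1 = (2)(3)(4) / ((1 - 3)(1 + 3)) = 24/(-8) = -3
Hence T_3(x) = 4 x^3 - 3 x.

T_3(x); series = 4 x^3 - 3 x


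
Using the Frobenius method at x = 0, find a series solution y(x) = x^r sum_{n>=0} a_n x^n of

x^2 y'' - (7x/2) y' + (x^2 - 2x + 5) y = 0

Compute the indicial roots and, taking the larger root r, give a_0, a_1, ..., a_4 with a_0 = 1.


Write in Frobenius form y'' + (p(x)/x) y' + (q(x)/x^2) y = 0:
  p(x) = -7/2,  q(x) = x^2 - 2x + 5.
Indicial equation: r(r-1) + (-7/2) r + (5) = 0 -> roots r_1 = 5/2, r_2 = 2.
Take r = r_1 = 5/2. Let y(x) = x^r sum_{n>=0} a_n x^n with a_0 = 1.
Substitute y = x^r sum a_n x^n and match x^{r+n}. The recurrence is
  D(n) a_n - 2 a_{n-1} + 1 a_{n-2} = 0,  where D(n) = (r+n)(r+n-1) + (-7/2)(r+n) + (5).
  a_n = [2 a_{n-1} - 1 a_{n-2}] / D(n).
Since the indicial polynomial factors as (r - r_1)(r - r_2), D(n) = (r_1 + n - r_1)(r_1 + n - r_2) = n(n + 1/2).
Evaluating step by step (a_0 = 1):
  n = 1: D(1) = 1(1 + 1/2) = 3/2; numerator = 2(1) = 2; a_1 = (2)/(3/2) = 4/3
  n = 2: D(2) = 2(2 + 1/2) = 5; numerator = 2(4/3) - 1(1) = 5/3; a_2 = (5/3)/(5) = 1/3
  n = 3: D(3) = 3(3 + 1/2) = 21/2; numerator = 2(1/3) - 1(4/3) = -2/3; a_3 = (-2/3)/(21/2) = -4/63
  n = 4: D(4) = 4(4 + 1/2) = 18; numerator = 2(-4/63) - 1(1/3) = -29/63; a_4 = (-29/63)/(18) = -29/1134

r = 5/2; a_0 = 1; a_1 = 4/3; a_2 = 1/3; a_3 = -4/63; a_4 = -29/1134


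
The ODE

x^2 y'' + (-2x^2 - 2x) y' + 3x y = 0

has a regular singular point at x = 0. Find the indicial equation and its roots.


Divide by x^2 to reach normal form y'' + P_1(x) y' + P_2(x) y = 0 with P_1(x) = -2 - 2/x and P_2(x) = 3/x.
x = 0 is a singular point because the y'-coefficient -2 - 2/x has a pole at x = 0 and the y-coefficient 3/x has a pole at x = 0.
It is a regular singular point because x P_1(x) = p(x) = -2x - 2 and x^2 P_2(x) = q(x) = 3x are polynomials, hence analytic at x = 0.
p(0) = -2,  q(0) = 0.
Indicial equation: r(r-1) + p(0) r + q(0) = 0, i.e. r^2 + (p(0) - 1) r + q(0) = 0, i.e. r^2 - 3 r = 0.
Discriminant: (-3)^2 - 4(0) = 9, so r = (3 ± 3)/2.
Solving: r_1 = 3, r_2 = 0.

indicial: r^2 - 3 r = 0; roots r_1 = 3, r_2 = 0


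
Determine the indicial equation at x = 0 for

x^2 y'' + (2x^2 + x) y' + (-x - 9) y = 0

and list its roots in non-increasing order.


Divide by x^2 to reach normal form y'' + P_1(x) y' + P_2(x) y = 0 with P_1(x) = 2 + 1/x and P_2(x) = -1/x - 9/x^2.
x = 0 is a singular point because the y'-coefficient 2 + 1/x has a pole at x = 0 and the y-coefficient -1/x - 9/x^2 has a pole at x = 0.
It is a regular singular point because x P_1(x) = p(x) = 2x + 1 and x^2 P_2(x) = q(x) = -x - 9 are polynomials, hence analytic at x = 0.
p(0) = 1,  q(0) = -9.
Indicial equation: r(r-1) + p(0) r + q(0) = 0, i.e. r^2 + (p(0) - 1) r + q(0) = 0, i.e. r^2 - 9 = 0.
Discriminant: (0)^2 - 4(-9) = 36, so r = (0 ± 6)/2.
Solving: r_1 = 3, r_2 = -3.

indicial: r^2 - 9 = 0; roots r_1 = 3, r_2 = -3


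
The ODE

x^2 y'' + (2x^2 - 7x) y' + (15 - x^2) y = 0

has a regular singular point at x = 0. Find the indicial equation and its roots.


Divide by x^2 to reach normal form y'' + P_1(x) y' + P_2(x) y = 0 with P_1(x) = 2 - 7/x and P_2(x) = -1 + 15/x^2.
x = 0 is a singular point because the y'-coefficient 2 - 7/x has a pole at x = 0 and the y-coefficient -1 + 15/x^2 has a pole at x = 0.
It is a regular singular point because x P_1(x) = p(x) = 2x - 7 and x^2 P_2(x) = q(x) = 15 - x^2 are polynomials, hence analytic at x = 0.
p(0) = -7,  q(0) = 15.
Indicial equation: r(r-1) + p(0) r + q(0) = 0, i.e. r^2 + (p(0) - 1) r + q(0) = 0, i.e. r^2 - 8 r + 15 = 0.
Discriminant: (-8)^2 - 4(15) = 4, so r = (8 ± 2)/2.
Solving: r_1 = 5, r_2 = 3.

indicial: r^2 - 8 r + 15 = 0; roots r_1 = 5, r_2 = 3


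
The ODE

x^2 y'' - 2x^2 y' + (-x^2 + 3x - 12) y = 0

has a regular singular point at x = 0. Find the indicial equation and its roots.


Divide by x^2 to reach normal form y'' + P_1(x) y' + P_2(x) y = 0 with P_1(x) = -2 and P_2(x) = -1 + 3/x - 12/x^2.
x = 0 is a singular point because the y-coefficient -1 + 3/x - 12/x^2 has a pole at x = 0.
It is a regular singular point because x P_1(x) = p(x) = -2x and x^2 P_2(x) = q(x) = -x^2 + 3x - 12 are polynomials, hence analytic at x = 0.
p(0) = 0,  q(0) = -12.
Indicial equation: r(r-1) + p(0) r + q(0) = 0, i.e. r^2 + (p(0) - 1) r + q(0) = 0, i.e. r^2 - 1 r - 12 = 0.
Discriminant: (-1)^2 - 4(-12) = 49, so r = (1 ± 7)/2.
Solving: r_1 = 4, r_2 = -3.

indicial: r^2 - 1 r - 12 = 0; roots r_1 = 4, r_2 = -3


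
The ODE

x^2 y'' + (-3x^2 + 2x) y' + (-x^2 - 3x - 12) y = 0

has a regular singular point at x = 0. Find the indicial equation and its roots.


Divide by x^2 to reach normal form y'' + P_1(x) y' + P_2(x) y = 0 with P_1(x) = -3 + 2/x and P_2(x) = -1 - 3/x - 12/x^2.
x = 0 is a singular point because the y'-coefficient -3 + 2/x has a pole at x = 0 and the y-coefficient -1 - 3/x - 12/x^2 has a pole at x = 0.
It is a regular singular point because x P_1(x) = p(x) = 2 - 3x and x^2 P_2(x) = q(x) = -x^2 - 3x - 12 are polynomials, hence analytic at x = 0.
p(0) = 2,  q(0) = -12.
Indicial equation: r(r-1) + p(0) r + q(0) = 0, i.e. r^2 + (p(0) - 1) r + q(0) = 0, i.e. r^2 + 1 r - 12 = 0.
Discriminant: (1)^2 - 4(-12) = 49, so r = (-1 ± 7)/2.
Solving: r_1 = 3, r_2 = -4.

indicial: r^2 + 1 r - 12 = 0; roots r_1 = 3, r_2 = -4


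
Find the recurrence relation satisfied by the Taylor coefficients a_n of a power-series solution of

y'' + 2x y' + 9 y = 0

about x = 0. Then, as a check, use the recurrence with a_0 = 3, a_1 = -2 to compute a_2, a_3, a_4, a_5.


Substitute y = sum_n a_n x^n.
y''(x) has coefficient (n+2)(n+1) a_{n+2} at x^n;
2 x y'(x) has coefficient 2 n a_n at x^n (shift);
9 y(x) has coefficient 9 a_n at x^n.
Matching x^n: (n+2)(n+1) a_{n+2} + (2n + 9) a_n = 0.
Thus a_{n+2} = (-2n - 9) / ((n+1)(n+2)) * a_n.

Check with a_0 = 3, a_1 = -2 (apply the recurrence for n = 0, 1, 2, 3): a_0 = 3, a_1 = -2, a_2 = -27/2, a_3 = 11/3, a_4 = 117/8, a_5 = -11/4.

a_(n+2) = (-2n - 9) / ((n+1)(n+2)) * a_n; check: a_0 = 3, a_1 = -2, a_2 = -27/2, a_3 = 11/3, a_4 = 117/8, a_5 = -11/4


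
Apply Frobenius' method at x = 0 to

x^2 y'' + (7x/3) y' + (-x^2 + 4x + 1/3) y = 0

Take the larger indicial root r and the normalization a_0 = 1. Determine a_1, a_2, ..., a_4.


Write in Frobenius form y'' + (p(x)/x) y' + (q(x)/x^2) y = 0:
  p(x) = 7/3,  q(x) = -x^2 + 4x + 1/3.
Indicial equation: r(r-1) + (7/3) r + (1/3) = 0 -> roots r_1 = -1/3, r_2 = -1.
Take r = r_1 = -1/3. Let y(x) = x^r sum_{n>=0} a_n x^n with a_0 = 1.
Substitute y = x^r sum a_n x^n and match x^{r+n}. The recurrence is
  D(n) a_n + 4 a_{n-1} - 1 a_{n-2} = 0,  where D(n) = (r+n)(r+n-1) + (7/3)(r+n) + (1/3).
  a_n = [-4 a_{n-1} + 1 a_{n-2}] / D(n).
Since the indicial polynomial factors as (r - r_1)(r - r_2), D(n) = (r_1 + n - r_1)(r_1 + n - r_2) = n(n + 2/3).
Evaluating step by step (a_0 = 1):
  n = 1: D(1) = 1(1 + 2/3) = 5/3; numerator = -4(1) = -4; a_1 = (-4)/(5/3) = -12/5
  n = 2: D(2) = 2(2 + 2/3) = 16/3; numerator = -4(-12/5) + 1(1) = 53/5; a_2 = (53/5)/(16/3) = 159/80
  n = 3: D(3) = 3(3 + 2/3) = 11; numerator = -4(159/80) + 1(-12/5) = -207/20; a_3 = (-207/20)/(11) = -207/220
  n = 4: D(4) = 4(4 + 2/3) = 56/3; numerator = -4(-207/220) + 1(159/80) = 5061/880; a_4 = (5061/880)/(56/3) = 2169/7040

r = -1/3; a_0 = 1; a_1 = -12/5; a_2 = 159/80; a_3 = -207/220; a_4 = 2169/7040


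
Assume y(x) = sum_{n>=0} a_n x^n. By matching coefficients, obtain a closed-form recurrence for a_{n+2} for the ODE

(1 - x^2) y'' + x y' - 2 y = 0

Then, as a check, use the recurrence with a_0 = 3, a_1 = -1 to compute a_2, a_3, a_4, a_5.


Substitute y = sum_n a_n x^n.
(1 - 1 x^2) y'' contributes (n+2)(n+1) a_{n+2} - n(n-1) a_n at x^n.
x y'(x) contributes n a_n at x^n.
-2 y(x) contributes -2 a_n at x^n.
Matching x^n: (n+2)(n+1) a_{n+2} + (-n(n-1) + n - 2) a_n = 0.
Thus a_{n+2} = (n(n-1) - n + 2) / ((n+1)(n+2)) * a_n.

Check with a_0 = 3, a_1 = -1 (apply the recurrence for n = 0, 1, 2, 3): a_0 = 3, a_1 = -1, a_2 = 3, a_3 = -1/6, a_4 = 1/2, a_5 = -1/24.

a_(n+2) = (n(n-1) - n + 2) / ((n+1)(n+2)) * a_n; check: a_0 = 3, a_1 = -1, a_2 = 3, a_3 = -1/6, a_4 = 1/2, a_5 = -1/24


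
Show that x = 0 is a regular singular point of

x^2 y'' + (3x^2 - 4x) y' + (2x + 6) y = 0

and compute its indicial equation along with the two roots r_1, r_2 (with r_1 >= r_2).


Divide by x^2 to reach normal form y'' + P_1(x) y' + P_2(x) y = 0 with P_1(x) = 3 - 4/x and P_2(x) = 2/x + 6/x^2.
x = 0 is a singular point because the y'-coefficient 3 - 4/x has a pole at x = 0 and the y-coefficient 2/x + 6/x^2 has a pole at x = 0.
It is a regular singular point because x P_1(x) = p(x) = 3x - 4 and x^2 P_2(x) = q(x) = 2x + 6 are polynomials, hence analytic at x = 0.
p(0) = -4,  q(0) = 6.
Indicial equation: r(r-1) + p(0) r + q(0) = 0, i.e. r^2 + (p(0) - 1) r + q(0) = 0, i.e. r^2 - 5 r + 6 = 0.
Discriminant: (-5)^2 - 4(6) = 1, so r = (5 ± 1)/2.
Solving: r_1 = 3, r_2 = 2.

indicial: r^2 - 5 r + 6 = 0; roots r_1 = 3, r_2 = 2


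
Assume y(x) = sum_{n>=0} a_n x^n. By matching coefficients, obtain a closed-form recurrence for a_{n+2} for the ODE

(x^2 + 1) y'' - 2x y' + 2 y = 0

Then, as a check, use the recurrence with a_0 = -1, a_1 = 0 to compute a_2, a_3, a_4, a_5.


Substitute y = sum_n a_n x^n.
(1 + 1 x^2) y'' contributes (n+2)(n+1) a_{n+2} + n(n-1) a_n at x^n.
-2 x y'(x) contributes -2 n a_n at x^n.
2 y(x) contributes 2 a_n at x^n.
Matching x^n: (n+2)(n+1) a_{n+2} + (n(n-1) - 2 n + 2) a_n = 0.
Thus a_{n+2} = (-n(n-1) + 2 n - 2) / ((n+1)(n+2)) * a_n.

Check with a_0 = -1, a_1 = 0 (apply the recurrence for n = 0, 1, 2, 3): a_0 = -1, a_1 = 0, a_2 = 1, a_3 = 0, a_4 = 0, a_5 = 0.

a_(n+2) = (-n(n-1) + 2 n - 2) / ((n+1)(n+2)) * a_n; check: a_0 = -1, a_1 = 0, a_2 = 1, a_3 = 0, a_4 = 0, a_5 = 0
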